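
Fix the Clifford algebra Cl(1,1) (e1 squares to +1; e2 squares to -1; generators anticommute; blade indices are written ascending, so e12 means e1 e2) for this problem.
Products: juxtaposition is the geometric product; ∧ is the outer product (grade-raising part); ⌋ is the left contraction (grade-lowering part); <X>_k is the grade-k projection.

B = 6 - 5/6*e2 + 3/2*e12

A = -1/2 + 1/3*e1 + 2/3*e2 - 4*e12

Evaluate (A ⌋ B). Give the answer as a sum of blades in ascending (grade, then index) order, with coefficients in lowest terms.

step 1: -76/9 + e1 + 11/12*e2 - 3/4*e12
Answer: -76/9 + e1 + 11/12*e2 - 3/4*e12


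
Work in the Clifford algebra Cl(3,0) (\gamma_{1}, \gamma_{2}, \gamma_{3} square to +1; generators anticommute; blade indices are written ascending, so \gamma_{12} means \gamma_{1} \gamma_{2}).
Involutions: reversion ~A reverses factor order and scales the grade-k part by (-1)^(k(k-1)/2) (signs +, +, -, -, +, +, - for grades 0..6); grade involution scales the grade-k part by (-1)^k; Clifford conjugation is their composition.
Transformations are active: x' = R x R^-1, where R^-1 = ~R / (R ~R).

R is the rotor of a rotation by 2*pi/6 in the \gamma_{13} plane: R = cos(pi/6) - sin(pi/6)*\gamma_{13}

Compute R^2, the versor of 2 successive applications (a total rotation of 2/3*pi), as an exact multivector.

Because a rotor carries half the rotation angle, composing 2 copies of this \gamma_{13}-plane rotor multiplies the phase: 2*(pi/6) = \frac{\pi}{3}, hence R^2 = cos(\frac{\pi}{3}) - sin(\frac{\pi}{3})*\gamma_{13}.
cos(\frac{\pi}{3}) = \frac{1}{2} and sin(\frac{\pi}{3}) = \frac{\sqrt{3}}{2}, so R^2 = \frac{1}{2} - \frac{\sqrt{3}}{2} \gamma_{13}. The net rotation is 2/3*pi; the rotor keeps the half-angle phase exactly.
Answer: \frac{1}{2} - \frac{\sqrt{3}}{2} \gamma_{13}


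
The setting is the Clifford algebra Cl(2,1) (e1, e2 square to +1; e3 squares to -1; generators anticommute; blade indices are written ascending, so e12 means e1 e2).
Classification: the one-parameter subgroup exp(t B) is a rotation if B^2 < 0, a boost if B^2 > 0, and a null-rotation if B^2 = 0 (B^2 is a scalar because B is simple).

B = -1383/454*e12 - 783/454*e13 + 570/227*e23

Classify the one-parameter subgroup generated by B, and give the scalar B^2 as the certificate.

B^2 term by term: the squares give (-1383/454)^2*(e12)^2 + (-783/454)^2*(e13)^2 + (570/227)^2*(e23)^2 = 1912689/206116*(-1) + 613089/206116*(+1) + 324900/51529*(+1) = 0 (each basis 2-blade squares to minus the product of its generators' squares); cross terms between blades sharing an index anticommute and cancel. So B^2 = 0.
Answer: null-rotation, certificate B^2 = 0. Key observation: B^2 = 0 is a conjugation invariant, so its sign decides the class regardless of the surface form of B.


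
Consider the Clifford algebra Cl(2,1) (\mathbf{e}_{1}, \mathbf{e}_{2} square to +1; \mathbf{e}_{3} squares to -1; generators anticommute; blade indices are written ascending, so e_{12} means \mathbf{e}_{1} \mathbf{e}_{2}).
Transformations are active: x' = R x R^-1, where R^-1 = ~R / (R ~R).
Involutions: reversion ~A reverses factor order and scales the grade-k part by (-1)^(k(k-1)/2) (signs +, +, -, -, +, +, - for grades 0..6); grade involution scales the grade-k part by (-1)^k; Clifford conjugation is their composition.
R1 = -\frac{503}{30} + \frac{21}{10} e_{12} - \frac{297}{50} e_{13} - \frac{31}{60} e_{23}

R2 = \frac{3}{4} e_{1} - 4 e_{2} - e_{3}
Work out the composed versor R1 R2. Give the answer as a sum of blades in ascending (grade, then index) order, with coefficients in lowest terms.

Distribute over the terms of R2 (each basis-blade product reordered to ascending indices, repeated generators contracted through their squares):
R1 (\frac{3}{4} e_{1}) = -\frac{503}{40} e_{1} - \frac{63}{40} e_{2} + \frac{891}{200} e_{3} - \frac{31}{80} e_{123}
R1 (-4 e_{2}) = -\frac{42}{5} e_{1} + \frac{1006}{15} e_{2} - \frac{31}{15} e_{3} - \frac{594}{25} e_{123}
R1 (-e_{3}) = -\frac{297}{50} e_{1} - \frac{31}{60} e_{2} + \frac{503}{30} e_{3} - \frac{21}{10} e_{123}
Summing the partial products and collecting blades:
Answer: -\frac{5383}{200} e_{1} + \frac{2599}{40} e_{2} + \frac{3831}{200} e_{3} - \frac{10499}{400} e_{123}


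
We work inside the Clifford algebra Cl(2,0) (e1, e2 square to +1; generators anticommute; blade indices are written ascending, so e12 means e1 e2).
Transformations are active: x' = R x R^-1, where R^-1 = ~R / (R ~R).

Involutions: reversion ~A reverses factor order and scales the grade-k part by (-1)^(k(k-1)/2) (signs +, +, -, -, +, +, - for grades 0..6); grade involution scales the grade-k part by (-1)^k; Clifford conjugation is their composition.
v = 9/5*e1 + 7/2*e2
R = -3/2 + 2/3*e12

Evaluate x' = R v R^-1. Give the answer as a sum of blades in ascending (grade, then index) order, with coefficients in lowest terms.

~R = -3/2 - 2/3*e12, and R ~R = 97/36, so R^-1 = ~R / (97/36).
R v = -11/30*e1 - 129/20*e2
Answer: -135/97*e1 + 3571/970*e2


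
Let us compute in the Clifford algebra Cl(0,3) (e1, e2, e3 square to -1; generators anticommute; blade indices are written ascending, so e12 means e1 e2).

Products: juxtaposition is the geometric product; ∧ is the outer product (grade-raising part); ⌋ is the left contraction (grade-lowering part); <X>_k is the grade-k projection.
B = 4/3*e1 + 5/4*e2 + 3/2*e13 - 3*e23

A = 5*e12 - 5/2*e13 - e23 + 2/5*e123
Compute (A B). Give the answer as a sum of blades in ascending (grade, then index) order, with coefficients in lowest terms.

step 1: 3/4 - 101/20*e1 + 109/15*e2 - 55/12*e3 + 9*e12 + 31/2*e13 + 209/30*e23 + 43/24*e123
Answer: 3/4 - 101/20*e1 + 109/15*e2 - 55/12*e3 + 9*e12 + 31/2*e13 + 209/30*e23 + 43/24*e123


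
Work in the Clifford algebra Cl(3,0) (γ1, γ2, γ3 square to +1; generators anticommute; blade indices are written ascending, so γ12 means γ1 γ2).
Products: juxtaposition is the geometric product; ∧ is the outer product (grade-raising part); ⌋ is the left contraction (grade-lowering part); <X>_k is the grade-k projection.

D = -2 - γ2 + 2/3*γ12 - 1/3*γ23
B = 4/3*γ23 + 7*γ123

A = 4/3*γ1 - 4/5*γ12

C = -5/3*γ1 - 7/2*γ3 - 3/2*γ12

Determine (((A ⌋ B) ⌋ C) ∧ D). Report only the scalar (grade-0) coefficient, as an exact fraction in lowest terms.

step 1: 28/5*γ3 + 28/3*γ23
step 2: -98/5
step 3: 196/5 + 98/5*γ2 - 196/15*γ12 + 98/15*γ23
Answer: 196/5


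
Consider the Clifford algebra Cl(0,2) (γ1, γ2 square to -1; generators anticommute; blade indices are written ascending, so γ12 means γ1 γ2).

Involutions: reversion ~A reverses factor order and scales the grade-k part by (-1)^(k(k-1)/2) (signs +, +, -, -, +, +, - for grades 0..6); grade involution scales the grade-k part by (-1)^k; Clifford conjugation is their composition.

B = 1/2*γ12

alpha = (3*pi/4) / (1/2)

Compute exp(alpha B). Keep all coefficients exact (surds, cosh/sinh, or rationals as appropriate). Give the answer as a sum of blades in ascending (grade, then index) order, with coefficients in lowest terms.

B^2 = (1/2)^2*(γ12)^2 = 1/4*(-1) = -1/4 (a basis 2-blade squares to minus the product of its generators' squares).
B^2 = -1/4 — circular case — the even/odd split gives cos and sin: l = 1/2, alpha*l = 3*pi/4, so exp(alpha B) = cos(3*pi/4) + (sin(3*pi/4)/(1/2))*B = -sqrt(2)/2 + (sqrt(2))*B.
Answer: -sqrt(2)/2 + sqrt(2)/2*γ12


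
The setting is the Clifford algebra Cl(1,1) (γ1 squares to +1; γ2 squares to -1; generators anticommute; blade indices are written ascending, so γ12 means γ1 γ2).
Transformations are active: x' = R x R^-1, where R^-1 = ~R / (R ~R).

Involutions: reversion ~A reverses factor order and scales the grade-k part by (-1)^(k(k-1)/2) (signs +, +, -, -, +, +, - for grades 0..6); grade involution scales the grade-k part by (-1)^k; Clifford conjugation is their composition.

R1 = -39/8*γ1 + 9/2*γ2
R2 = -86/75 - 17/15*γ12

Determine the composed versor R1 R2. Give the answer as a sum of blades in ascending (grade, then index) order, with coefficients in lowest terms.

Distribute over the terms of R1 (each basis-blade product reordered to ascending indices, repeated generators contracted through their squares):
(-39/8*γ1) R2 = 559/100*γ1 + 221/40*γ2
(9/2*γ2) R2 = -51/10*γ1 - 129/25*γ2
Summing the partial products and collecting blades:
Answer: 49/100*γ1 + 73/200*γ2


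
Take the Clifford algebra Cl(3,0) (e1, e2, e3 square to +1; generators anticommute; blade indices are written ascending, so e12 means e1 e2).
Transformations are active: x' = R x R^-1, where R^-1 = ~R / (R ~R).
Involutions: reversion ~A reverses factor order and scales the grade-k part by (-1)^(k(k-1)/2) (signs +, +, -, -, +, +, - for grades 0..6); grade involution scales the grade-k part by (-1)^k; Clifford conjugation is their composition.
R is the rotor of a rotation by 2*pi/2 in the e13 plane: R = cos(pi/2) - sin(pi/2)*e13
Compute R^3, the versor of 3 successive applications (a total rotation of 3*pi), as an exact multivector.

Half-angle bookkeeping: 3 applications in e13 add up to rotor phase 3*pi/2 = 3*pi/2, so R^3 = cos(3*pi/2) - sin(3*pi/2)*e13.
cos(3*pi/2) = 0 and sin(3*pi/2) = -1, so R^3 = e13. The net rotation is 1*pi (after discarding 1 full turn, each of which contributes a factor -1 to the rotor); the rotor keeps the half-angle phase exactly.
Answer: e13


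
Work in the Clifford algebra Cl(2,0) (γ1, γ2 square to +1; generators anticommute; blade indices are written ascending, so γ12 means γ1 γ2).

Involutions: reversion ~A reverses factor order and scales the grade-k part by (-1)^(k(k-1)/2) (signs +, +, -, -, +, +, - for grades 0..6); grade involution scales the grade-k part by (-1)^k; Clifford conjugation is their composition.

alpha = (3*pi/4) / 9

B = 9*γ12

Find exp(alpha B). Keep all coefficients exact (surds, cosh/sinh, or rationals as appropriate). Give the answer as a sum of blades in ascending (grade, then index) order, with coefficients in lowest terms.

B^2 = (9)^2*(γ12)^2 = 81*(-1) = -81 (a basis 2-blade squares to minus the product of its generators' squares).
B^2 = -81 — circular case — the even/odd split gives cos and sin: l = 9, alpha*l = 3*pi/4, so exp(alpha B) = cos(3*pi/4) + (sin(3*pi/4)/9)*B = -sqrt(2)/2 + (sqrt(2)/18)*B.
Answer: -sqrt(2)/2 + sqrt(2)/2*γ12


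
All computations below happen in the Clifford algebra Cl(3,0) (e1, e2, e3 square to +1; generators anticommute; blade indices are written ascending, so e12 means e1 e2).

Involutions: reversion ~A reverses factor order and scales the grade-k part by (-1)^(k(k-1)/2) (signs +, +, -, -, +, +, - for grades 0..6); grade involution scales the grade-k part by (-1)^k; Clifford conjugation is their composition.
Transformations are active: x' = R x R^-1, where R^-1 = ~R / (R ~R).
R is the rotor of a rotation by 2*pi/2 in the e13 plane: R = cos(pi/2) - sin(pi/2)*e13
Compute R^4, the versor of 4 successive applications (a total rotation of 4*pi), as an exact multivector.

Half-angle bookkeeping: 4 applications in e13 add up to rotor phase 4*pi/2 = 2*pi, so R^4 = cos(2*pi) - sin(2*pi)*e13.
cos(2*pi) = 1 and sin(2*pi) = 0, so R^4 = 1. The total rotation 4*pi is 2 full turns, so every vector returns to itself, yet the rotor is +1, back on the identity sheet (an even number of 2*pi turns).
Answer: 1


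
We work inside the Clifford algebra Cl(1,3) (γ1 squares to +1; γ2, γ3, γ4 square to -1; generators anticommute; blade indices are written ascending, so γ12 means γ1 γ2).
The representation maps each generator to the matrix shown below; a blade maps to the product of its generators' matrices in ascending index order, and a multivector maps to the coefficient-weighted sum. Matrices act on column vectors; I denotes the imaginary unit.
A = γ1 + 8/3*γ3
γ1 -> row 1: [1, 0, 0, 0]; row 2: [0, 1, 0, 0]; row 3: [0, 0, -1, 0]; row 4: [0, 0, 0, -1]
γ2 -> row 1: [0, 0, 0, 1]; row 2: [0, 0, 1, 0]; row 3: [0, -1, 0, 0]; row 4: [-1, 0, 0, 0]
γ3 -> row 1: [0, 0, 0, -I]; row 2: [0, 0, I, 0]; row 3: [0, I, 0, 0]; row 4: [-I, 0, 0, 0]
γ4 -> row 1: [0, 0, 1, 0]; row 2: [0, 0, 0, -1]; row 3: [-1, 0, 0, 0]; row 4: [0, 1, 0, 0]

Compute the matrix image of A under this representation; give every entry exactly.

M = (1)*rho(γ1) + (8/3)*rho(γ3), summed entrywise:
Answer: row 1: [1, 0, 0, -8*I/3]; row 2: [0, 1, 8*I/3, 0]; row 3: [0, 8*I/3, -1, 0]; row 4: [-8*I/3, 0, 0, -1]


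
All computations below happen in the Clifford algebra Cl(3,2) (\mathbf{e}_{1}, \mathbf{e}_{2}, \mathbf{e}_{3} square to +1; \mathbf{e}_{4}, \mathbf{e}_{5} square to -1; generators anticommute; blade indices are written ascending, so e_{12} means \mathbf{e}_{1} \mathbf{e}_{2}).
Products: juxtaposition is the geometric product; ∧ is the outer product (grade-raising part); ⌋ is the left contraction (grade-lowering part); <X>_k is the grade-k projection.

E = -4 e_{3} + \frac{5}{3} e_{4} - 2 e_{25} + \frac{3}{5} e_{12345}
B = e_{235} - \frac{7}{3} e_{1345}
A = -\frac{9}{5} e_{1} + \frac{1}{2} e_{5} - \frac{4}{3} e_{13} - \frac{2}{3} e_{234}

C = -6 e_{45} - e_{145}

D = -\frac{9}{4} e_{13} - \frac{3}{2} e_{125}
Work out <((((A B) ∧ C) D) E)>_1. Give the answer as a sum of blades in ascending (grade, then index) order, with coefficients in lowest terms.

step 1: -\frac{1}{2} e_{23} - \frac{22}{9} e_{45} - \frac{2}{9} e_{125} - \frac{7}{6} e_{134} + \frac{21}{5} e_{345} - \frac{9}{5} e_{1235}
step 2: 3 e_{2345} + \frac{1}{2} e_{12345}
step 3: -\frac{3}{4} e_{34} - \frac{9}{2} e_{134} - \frac{9}{8} e_{245} - \frac{27}{4} e_{1245}
step 4: -\frac{14}{5} e_{3} - \frac{21}{4} e_{4} + \frac{273}{40} e_{13} - \frac{63}{2} e_{14} - \frac{183}{40} e_{25} - \frac{117}{10} e_{125} + 6 e_{2345} + 36 e_{12345}
step 5: -\frac{14}{5} e_{3} - \frac{21}{4} e_{4}
Answer: -\frac{14}{5} e_{3} - \frac{21}{4} e_{4}


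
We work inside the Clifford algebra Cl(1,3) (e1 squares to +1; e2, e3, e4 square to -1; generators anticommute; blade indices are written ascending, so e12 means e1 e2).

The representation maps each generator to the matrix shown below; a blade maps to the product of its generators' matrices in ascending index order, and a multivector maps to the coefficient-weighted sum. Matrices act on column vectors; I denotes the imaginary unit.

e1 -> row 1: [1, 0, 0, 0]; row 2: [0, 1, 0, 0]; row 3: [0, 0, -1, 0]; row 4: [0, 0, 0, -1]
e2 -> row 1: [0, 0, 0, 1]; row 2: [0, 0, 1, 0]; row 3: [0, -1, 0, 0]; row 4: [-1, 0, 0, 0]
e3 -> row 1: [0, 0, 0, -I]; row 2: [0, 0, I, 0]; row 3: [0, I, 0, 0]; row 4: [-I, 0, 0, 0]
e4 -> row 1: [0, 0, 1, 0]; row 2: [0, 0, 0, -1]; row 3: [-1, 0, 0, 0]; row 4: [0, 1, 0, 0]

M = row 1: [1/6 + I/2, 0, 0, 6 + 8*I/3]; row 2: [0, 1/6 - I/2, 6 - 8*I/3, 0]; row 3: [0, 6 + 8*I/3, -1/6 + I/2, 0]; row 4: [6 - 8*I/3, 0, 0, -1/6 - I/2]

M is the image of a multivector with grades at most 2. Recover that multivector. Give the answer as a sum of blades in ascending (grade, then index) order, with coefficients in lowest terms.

Method: the blade images are trace-orthogonal — tr(rho(e_A) rho(e_B)^-1) = 4 if A = B and 0 otherwise — and rho(e_A)^-1 = (e_A)^2 * rho(e_A) with (e_A)^2 = +1 or -1, so the coefficient of e_A in the preimage is (e_A)^2 * tr(M rho(e_A))/4.
Nonzero projections over blades of grade <= 2: e1: (e1)^2 = +1, tr(M rho(e1)) = 2/3, coefficient 1/6; e12: (e12)^2 = +1, tr(M rho(e12)) = 24, coefficient 6; e13: (e13)^2 = +1, tr(M rho(e13)) = -32/3, coefficient -8/3; e23: (e23)^2 = -1, tr(M rho(e23)) = 2, coefficient -1/2. Every other blade of grade <= 2 projects to 0.
Answer: 1/6*e1 + 6*e12 - 8/3*e13 - 1/2*e23


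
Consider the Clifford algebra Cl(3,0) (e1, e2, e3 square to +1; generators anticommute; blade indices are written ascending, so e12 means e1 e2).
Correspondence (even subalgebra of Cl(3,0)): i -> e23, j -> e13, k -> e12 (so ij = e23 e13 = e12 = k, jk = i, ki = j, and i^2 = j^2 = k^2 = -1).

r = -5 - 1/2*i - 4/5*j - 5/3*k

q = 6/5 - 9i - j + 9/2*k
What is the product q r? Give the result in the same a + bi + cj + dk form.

In blades: q = 6/5 + 9/2*e12 - e13 - 9*e23, r = -5 - 5/3*e12 - 4/5*e13 - 1/2*e23.
Distribute q over r term by term (generator squares from the signature, products reordered to ascending indices): (6/5)*r = -6 - 2*e12 - 24/25*e13 - 3/5*e23; (9/2*e12)*r = 15/2 - 45/2*e12 - 9/4*e13 + 18/5*e23; (-e13)*r = -4/5 - 1/2*e12 + 5*e13 + 5/3*e23; (-9*e23)*r = -9/2 + 36/5*e12 - 15*e13 + 45*e23.
Sum: -19/5 - 89/5*e12 - 1321/100*e13 + 149/3*e23; translating back through the correspondence:
Answer: -19/5 + 149/3*i - 1321/100*j - 89/5*k


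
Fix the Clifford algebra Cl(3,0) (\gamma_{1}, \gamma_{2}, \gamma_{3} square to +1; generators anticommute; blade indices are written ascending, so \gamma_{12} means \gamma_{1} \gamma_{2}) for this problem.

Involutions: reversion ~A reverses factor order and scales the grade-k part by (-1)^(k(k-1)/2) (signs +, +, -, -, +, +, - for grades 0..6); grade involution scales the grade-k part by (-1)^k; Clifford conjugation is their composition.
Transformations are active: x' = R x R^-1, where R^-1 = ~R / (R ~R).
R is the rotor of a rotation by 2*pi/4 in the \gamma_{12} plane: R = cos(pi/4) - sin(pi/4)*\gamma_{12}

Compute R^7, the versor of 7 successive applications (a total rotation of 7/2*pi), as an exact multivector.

Because a rotor carries half the rotation angle, composing 7 copies of this \gamma_{12}-plane rotor multiplies the phase: 7*(pi/4) = \frac{7 \pi}{4}, hence R^7 = cos(\frac{7 \pi}{4}) - sin(\frac{7 \pi}{4})*\gamma_{12}.
cos(\frac{7 \pi}{4}) = \frac{\sqrt{2}}{2} and sin(\frac{7 \pi}{4}) = - \frac{\sqrt{2}}{2}, so R^7 = \frac{\sqrt{2}}{2} + \frac{\sqrt{2}}{2} \gamma_{12}. The net rotation is 3/2*pi (after discarding 1 full turn, each of which contributes a factor -1 to the rotor); the rotor keeps the half-angle phase exactly.
Answer: \frac{\sqrt{2}}{2} + \frac{\sqrt{2}}{2} \gamma_{12}


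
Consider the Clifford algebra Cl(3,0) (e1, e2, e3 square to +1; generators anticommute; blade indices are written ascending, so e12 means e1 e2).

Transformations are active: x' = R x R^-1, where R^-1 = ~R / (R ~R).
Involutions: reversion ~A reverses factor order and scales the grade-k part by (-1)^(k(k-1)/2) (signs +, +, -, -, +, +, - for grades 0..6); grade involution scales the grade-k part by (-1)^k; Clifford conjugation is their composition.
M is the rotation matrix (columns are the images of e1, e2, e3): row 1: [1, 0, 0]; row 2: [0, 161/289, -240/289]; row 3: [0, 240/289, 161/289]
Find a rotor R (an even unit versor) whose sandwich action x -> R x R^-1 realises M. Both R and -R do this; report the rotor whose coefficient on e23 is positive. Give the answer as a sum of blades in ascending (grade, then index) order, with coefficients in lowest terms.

Method: write R = a + b12*e12 + b13*e13 + b23*e23 with a^2 + b12^2 + b13^2 + b23^2 = 1 (so R^-1 = ~R). Expanding the columns R e_j ~R gives tr M = 4a^2 - 1 and, from the antisymmetric part, M21 - M12 = -4a*b12, M13 - M31 = 4a*b13, M32 - M23 = -4a*b23.
Here tr M = 611/289, so a^2 = (1 + tr M)/4 = 225/289 and a = ±15/17. Taking a = 15/17: M21 - M12 = 0, M13 - M31 = 0, M32 - M23 = 480/289, giving b12 = 0, b13 = 0, b23 = -8/17, i.e. R = 15/17 - 8/17*e23.
Its e23 coefficient is negative, so report the other preimage -R.
Answer: -15/17 + 8/17*e23. Recall the cover is two-to-one: with M of trace 611/289, both preimages act alike, and the stated e23 sign chooses the sheet.


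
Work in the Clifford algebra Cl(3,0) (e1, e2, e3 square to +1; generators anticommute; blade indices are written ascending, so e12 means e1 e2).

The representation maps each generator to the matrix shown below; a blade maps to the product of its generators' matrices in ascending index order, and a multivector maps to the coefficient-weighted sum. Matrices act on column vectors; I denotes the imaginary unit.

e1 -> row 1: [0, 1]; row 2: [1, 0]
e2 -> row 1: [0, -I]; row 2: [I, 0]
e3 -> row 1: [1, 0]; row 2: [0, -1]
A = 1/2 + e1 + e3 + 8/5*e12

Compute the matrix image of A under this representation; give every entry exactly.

Bivector images (products of the table entries): rho(e12) = rho(e1)rho(e2) = row 1: [I, 0]; row 2: [0, -I].
M = (1/2)*1 + (1)*rho(e1) + (1)*rho(e3) + (8/5)*rho(e12), summed entrywise (1 is the identity matrix):
Answer: row 1: [3/2 + 8*I/5, 1]; row 2: [1, -1/2 - 8*I/5]


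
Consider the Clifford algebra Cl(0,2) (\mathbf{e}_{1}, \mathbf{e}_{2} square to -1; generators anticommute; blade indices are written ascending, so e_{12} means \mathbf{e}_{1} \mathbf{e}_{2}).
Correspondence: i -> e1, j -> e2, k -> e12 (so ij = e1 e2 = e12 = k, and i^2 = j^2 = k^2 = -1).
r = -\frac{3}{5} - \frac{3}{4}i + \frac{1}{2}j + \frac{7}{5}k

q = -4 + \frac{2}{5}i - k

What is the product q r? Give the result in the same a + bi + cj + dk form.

In blades: q = -4 + \frac{2}{5} e_{1} - e_{12}, r = -\frac{3}{5} - \frac{3}{4} e_{1} + \frac{1}{2} e_{2} + \frac{7}{5} e_{12}.
Distribute q over r term by term (generator squares from the signature, products reordered to ascending indices): (-4)*r = \frac{12}{5} + 3 e_{1} - 2 e_{2} - \frac{28}{5} e_{12}; (\frac{2}{5} e_{1})*r = \frac{3}{10} - \frac{6}{25} e_{1} - \frac{14}{25} e_{2} + \frac{1}{5} e_{12}; (-e_{12})*r = \frac{7}{5} + \frac{1}{2} e_{1} + \frac{3}{4} e_{2} + \frac{3}{5} e_{12}.
Sum: \frac{41}{10} + \frac{163}{50} e_{1} - \frac{181}{100} e_{2} - \frac{24}{5} e_{12}; translating back through the correspondence:
Answer: \frac{41}{10} + \frac{163}{50}i - \frac{181}{100}j - \frac{24}{5}k


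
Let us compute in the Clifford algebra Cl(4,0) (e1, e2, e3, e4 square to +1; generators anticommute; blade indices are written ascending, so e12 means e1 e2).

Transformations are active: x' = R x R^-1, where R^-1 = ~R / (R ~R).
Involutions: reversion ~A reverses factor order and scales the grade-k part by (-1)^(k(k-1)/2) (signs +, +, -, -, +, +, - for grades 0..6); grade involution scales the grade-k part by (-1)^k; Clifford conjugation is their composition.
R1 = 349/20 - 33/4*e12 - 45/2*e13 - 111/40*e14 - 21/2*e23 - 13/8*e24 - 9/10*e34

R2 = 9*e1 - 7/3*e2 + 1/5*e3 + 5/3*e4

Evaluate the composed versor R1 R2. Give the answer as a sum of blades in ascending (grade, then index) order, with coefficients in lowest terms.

Distribute over the terms of R2 (each basis-blade product reordered to ascending indices, repeated generators contracted through their squares):
R1 (9*e1) = 3141/20*e1 + 297/4*e2 + 405/2*e3 + 999/40*e4 - 189/2*e123 - 117/8*e124 - 81/10*e134
R1 (-7/3*e2) = 77/4*e1 - 2443/60*e2 - 49/2*e3 - 91/24*e4 - 105/2*e123 - 259/40*e124 + 21/10*e234
R1 (1/5*e3) = -9/2*e1 - 21/10*e2 + 349/100*e3 + 9/50*e4 - 33/20*e123 + 111/200*e134 + 13/40*e234
R1 (5/3*e4) = -37/8*e1 - 65/24*e2 - 3/2*e3 + 349/12*e4 - 55/4*e124 - 75/2*e134 - 35/2*e234
Summing the partial products and collecting blades:
Answer: 6687/40*e1 + 1149/40*e2 + 17999/100*e3 + 7567/150*e4 - 2973/20*e123 - 697/20*e124 - 9009/200*e134 - 603/40*e234


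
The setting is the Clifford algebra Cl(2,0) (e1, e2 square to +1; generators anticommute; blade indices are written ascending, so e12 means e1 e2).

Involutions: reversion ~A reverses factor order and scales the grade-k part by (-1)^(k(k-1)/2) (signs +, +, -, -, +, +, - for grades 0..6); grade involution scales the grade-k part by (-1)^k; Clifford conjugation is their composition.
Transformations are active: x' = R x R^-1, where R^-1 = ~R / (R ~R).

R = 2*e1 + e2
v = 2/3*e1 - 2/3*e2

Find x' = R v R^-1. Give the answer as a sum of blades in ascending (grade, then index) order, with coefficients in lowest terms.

~R = 2*e1 + e2, and R ~R = 5, so R^-1 = ~R / (5).
R v = 2/3 - 2*e12
Answer: -2/15*e1 + 14/15*e2


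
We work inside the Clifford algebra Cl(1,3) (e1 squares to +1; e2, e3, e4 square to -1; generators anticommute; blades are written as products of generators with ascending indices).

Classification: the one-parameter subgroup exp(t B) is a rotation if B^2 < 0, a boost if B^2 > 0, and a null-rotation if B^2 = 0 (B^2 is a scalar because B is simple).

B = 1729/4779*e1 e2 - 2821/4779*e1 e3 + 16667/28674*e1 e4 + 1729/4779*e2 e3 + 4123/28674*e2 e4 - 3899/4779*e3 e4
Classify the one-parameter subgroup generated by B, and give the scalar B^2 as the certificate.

B^2 term by term: the squares give (1729/4779)^2*(e1 e2)^2 + (-2821/4779)^2*(e1 e3)^2 + (16667/28674)^2*(e1 e4)^2 + (1729/4779)^2*(e2 e3)^2 + (4123/28674)^2*(e2 e4)^2 + (-3899/4779)^2*(e3 e4)^2 = 2989441/22838841*(+1) + 7958041/22838841*(+1) + 277788889/822198276*(+1) + 2989441/22838841*(-1) + 16999129/822198276*(-1) + 15202201/22838841*(-1) = 0 (each basis 2-blade squares to minus the product of its generators' squares); cross terms between blades sharing an index anticommute and cancel; the commuting (index-disjoint) pairs give grade-4 terms 2*c*c'*(blade product), which cancel blade by blade — e1 e2 e3 e4: -13482742/22838841 + 11630983/68516523 + 28817243/68516523 = 0 — confirming B is simple. So B^2 = 0.
Answer: null-rotation, certificate B^2 = 0. Key observation: B^2 = 0 is a conjugation invariant, so its sign decides the class regardless of the surface form of B.


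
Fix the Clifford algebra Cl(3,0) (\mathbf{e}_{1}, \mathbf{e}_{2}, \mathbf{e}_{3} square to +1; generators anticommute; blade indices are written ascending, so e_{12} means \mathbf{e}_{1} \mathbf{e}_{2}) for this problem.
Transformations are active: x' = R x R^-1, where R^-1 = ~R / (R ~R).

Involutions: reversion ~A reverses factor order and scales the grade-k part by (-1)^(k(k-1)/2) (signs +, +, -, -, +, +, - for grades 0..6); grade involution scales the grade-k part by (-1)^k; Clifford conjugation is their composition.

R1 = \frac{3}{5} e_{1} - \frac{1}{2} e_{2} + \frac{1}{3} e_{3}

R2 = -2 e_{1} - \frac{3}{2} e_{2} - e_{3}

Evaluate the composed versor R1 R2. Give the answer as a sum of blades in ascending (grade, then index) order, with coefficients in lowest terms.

Distribute over the terms of R1 (each basis-blade product reordered to ascending indices, repeated generators contracted through their squares):
(\frac{3}{5} e_{1}) R2 = -\frac{6}{5} - \frac{9}{10} e_{12} - \frac{3}{5} e_{13}
(-\frac{1}{2} e_{2}) R2 = \frac{3}{4} - e_{12} + \frac{1}{2} e_{23}
(\frac{1}{3} e_{3}) R2 = -\frac{1}{3} + \frac{2}{3} e_{13} + \frac{1}{2} e_{23}
Summing the partial products and collecting blades:
Answer: -\frac{47}{60} - \frac{19}{10} e_{12} + \frac{1}{15} e_{13} + e_{23}


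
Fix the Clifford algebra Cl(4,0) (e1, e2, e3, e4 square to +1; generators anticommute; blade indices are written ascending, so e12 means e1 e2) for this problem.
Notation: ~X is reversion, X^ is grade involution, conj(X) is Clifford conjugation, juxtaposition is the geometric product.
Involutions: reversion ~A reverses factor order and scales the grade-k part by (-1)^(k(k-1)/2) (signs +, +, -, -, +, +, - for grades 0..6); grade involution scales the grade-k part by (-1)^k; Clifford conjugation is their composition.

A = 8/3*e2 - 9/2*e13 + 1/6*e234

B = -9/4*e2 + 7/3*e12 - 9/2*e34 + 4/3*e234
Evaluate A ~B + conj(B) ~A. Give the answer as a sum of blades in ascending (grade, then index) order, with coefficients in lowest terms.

first term: -52/9 + 56/9*e1 - 3/4*e2 - 81/4*e14 + 21/2*e23 - 283/72*e34 - 81/8*e123 - 6*e124 + 7/18*e134 + 12*e234
second term: 56/9 - 56/9*e1 + 3/4*e2 - 81/4*e14 + 21/2*e23 + 229/72*e34 - 81/8*e123 + 6*e124 + 7/18*e134 + 12*e234
Answer: 4/9 - 81/2*e14 + 21*e23 - 3/4*e34 - 81/4*e123 + 7/9*e134 + 24*e234


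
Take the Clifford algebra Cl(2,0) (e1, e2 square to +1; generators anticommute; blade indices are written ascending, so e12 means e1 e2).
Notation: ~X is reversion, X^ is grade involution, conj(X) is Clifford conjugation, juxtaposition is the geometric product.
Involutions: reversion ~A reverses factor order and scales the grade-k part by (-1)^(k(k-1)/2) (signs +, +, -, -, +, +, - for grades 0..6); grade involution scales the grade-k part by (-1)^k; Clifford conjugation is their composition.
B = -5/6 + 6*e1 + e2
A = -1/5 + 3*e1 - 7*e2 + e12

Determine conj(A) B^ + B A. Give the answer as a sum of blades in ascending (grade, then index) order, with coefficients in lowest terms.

first term: 67/6 + 47/10*e1 - 349/30*e2 + 275/6*e12
second term: 67/6 - 47/10*e1 + 349/30*e2 - 275/6*e12
Answer: 67/3


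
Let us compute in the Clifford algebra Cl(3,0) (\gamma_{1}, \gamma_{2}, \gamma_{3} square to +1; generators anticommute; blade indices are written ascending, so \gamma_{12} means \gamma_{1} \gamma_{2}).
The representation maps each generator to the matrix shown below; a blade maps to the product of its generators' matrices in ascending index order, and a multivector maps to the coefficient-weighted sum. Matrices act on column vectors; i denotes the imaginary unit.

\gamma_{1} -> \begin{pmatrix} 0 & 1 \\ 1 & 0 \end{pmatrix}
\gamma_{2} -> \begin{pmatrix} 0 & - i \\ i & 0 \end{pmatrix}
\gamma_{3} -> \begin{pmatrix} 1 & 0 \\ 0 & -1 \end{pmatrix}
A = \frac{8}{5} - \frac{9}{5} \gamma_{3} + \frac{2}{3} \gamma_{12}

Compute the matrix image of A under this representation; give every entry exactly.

Bivector images (products of the table entries): rho(\gamma_{12}) = rho(\gamma_{1})rho(\gamma_{2}) = \begin{pmatrix} i & 0 \\ 0 & - i \end{pmatrix}.
M = (\frac{8}{5})*1 + (-\frac{9}{5})*rho(\gamma_{3}) + (\frac{2}{3})*rho(\gamma_{12}), summed entrywise (1 is the identity matrix):
Answer: \begin{pmatrix} - \frac{1}{5} + \frac{2 i}{3} & 0 \\ 0 & \frac{17}{5} - \frac{2 i}{3} \end{pmatrix}


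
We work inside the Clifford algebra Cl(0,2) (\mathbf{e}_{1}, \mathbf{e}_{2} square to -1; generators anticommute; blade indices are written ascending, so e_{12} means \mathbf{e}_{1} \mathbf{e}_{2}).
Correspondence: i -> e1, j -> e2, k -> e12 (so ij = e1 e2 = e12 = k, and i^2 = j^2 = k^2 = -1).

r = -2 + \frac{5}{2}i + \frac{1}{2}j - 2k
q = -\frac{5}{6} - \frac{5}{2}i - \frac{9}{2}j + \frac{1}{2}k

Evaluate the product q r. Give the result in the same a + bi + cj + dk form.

In blades: q = -\frac{5}{6} - \frac{5}{2} e_{1} - \frac{9}{2} e_{2} + \frac{1}{2} e_{12}, r = -2 + \frac{5}{2} e_{1} + \frac{1}{2} e_{2} - 2 e_{12}.
Distribute q over r term by term (generator squares from the signature, products reordered to ascending indices): (-\frac{5}{6})*r = \frac{5}{3} - \frac{25}{12} e_{1} - \frac{5}{12} e_{2} + \frac{5}{3} e_{12}; (-\frac{5}{2} e_{1})*r = \frac{25}{4} + 5 e_{1} - 5 e_{2} - \frac{5}{4} e_{12}; (-\frac{9}{2} e_{2})*r = \frac{9}{4} + 9 e_{1} + 9 e_{2} + \frac{45}{4} e_{12}; (\frac{1}{2} e_{12})*r = 1 - \frac{1}{4} e_{1} + \frac{5}{4} e_{2} - e_{12}.
Sum: \frac{67}{6} + \frac{35}{3} e_{1} + \frac{29}{6} e_{2} + \frac{32}{3} e_{12}; translating back through the correspondence:
Answer: \frac{67}{6} + \frac{35}{3}i + \frac{29}{6}j + \frac{32}{3}k


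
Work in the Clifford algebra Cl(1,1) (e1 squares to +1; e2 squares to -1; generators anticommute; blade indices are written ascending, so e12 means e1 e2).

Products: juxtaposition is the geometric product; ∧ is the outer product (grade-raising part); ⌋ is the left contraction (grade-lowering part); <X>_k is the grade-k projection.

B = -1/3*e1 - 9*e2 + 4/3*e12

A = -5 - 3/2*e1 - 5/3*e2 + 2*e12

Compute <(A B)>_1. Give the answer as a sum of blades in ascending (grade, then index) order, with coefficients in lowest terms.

step 1: -71/6 + 157/9*e1 + 131/3*e2 + 113/18*e12
step 2: 157/9*e1 + 131/3*e2
Answer: 157/9*e1 + 131/3*e2


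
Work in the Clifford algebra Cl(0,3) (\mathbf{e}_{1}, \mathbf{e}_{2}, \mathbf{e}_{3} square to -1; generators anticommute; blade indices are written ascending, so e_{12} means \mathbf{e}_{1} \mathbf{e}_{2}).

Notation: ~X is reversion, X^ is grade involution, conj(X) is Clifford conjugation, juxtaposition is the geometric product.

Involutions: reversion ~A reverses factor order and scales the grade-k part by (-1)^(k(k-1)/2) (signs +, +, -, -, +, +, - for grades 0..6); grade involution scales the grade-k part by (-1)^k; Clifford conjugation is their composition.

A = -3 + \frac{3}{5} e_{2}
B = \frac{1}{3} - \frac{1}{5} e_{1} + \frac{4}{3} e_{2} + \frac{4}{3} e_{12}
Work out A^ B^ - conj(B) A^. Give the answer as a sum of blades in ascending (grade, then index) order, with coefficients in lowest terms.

first term: -\frac{9}{5} - \frac{7}{5} e_{1} + \frac{19}{5} e_{2} - \frac{97}{25} e_{12}
second term: -\frac{9}{5} - \frac{7}{5} e_{1} + \frac{19}{5} e_{2} + \frac{97}{25} e_{12}
Answer: -\frac{194}{25} e_{12}


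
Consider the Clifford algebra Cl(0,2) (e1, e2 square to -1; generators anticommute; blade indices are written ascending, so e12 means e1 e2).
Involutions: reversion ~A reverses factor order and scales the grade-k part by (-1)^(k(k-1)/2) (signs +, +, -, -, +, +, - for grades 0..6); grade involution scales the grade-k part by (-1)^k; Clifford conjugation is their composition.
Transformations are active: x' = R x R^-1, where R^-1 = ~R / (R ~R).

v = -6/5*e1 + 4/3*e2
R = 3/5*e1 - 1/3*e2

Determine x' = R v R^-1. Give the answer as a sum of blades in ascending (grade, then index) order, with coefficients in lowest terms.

~R = 3/5*e1 - 1/3*e2, and R ~R = -106/225, so R^-1 = ~R / (-106/225).
R v = 262/225 + 2/5*e12
Answer: -468/265*e1 + 50/159*e2


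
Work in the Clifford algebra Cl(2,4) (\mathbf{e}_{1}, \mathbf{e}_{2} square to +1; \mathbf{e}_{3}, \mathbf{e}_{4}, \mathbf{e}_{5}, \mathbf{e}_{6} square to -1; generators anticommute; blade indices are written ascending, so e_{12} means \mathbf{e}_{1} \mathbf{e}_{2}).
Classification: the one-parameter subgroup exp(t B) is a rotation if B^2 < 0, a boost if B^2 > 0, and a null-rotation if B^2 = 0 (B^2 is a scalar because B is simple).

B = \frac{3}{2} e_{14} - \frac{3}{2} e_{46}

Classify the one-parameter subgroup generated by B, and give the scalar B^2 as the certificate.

B^2 term by term: the squares give (\frac{3}{2})^2*(e_{14})^2 + (-\frac{3}{2})^2*(e_{46})^2 = \frac{9}{4}*(+1) + \frac{9}{4}*(-1) = 0 (each basis 2-blade squares to minus the product of its generators' squares); cross terms between blades sharing an index anticommute and cancel. So B^2 = 0.
Answer: null-rotation, certificate B^2 = 0. Key observation: B^2 = 0 is a conjugation invariant, so its sign decides the class regardless of the surface form of B.


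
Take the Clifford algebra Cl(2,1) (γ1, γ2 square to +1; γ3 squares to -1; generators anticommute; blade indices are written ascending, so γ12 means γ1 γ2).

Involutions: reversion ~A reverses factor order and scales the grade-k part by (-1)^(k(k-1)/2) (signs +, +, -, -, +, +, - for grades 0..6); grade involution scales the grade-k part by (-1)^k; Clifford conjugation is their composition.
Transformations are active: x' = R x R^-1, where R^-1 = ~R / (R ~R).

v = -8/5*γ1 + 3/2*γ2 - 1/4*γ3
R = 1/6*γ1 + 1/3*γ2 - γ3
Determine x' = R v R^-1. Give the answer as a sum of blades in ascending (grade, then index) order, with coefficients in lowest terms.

~R = 1/6*γ1 + 1/3*γ2 - γ3, and R ~R = -31/36, so R^-1 = ~R / (-31/36).
R v = -1/60 + 47/60*γ12 - 197/120*γ13 + 17/12*γ23
Answer: 249/155*γ1 - 461/310*γ2 + 131/620*γ3


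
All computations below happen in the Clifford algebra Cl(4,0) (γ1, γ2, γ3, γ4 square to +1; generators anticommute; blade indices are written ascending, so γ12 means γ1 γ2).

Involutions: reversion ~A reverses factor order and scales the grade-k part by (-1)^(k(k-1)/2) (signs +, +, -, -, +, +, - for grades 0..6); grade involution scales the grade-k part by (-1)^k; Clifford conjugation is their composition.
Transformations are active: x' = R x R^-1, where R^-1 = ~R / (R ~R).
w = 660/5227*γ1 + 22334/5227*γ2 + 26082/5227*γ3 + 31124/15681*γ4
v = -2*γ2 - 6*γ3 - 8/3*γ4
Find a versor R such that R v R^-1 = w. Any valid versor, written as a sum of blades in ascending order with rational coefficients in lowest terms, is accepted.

Key observation: q(v) = q(w) = 424/9 (sandwiches preserve the norm), so R = v + w = 660/5227*γ1 + 11880/5227*γ2 - 5280/5227*γ3 - 3564/5227*γ4 works whenever it is invertible — the component of v along it is kept and (v - w)/2 reverses, sending v to w.
Answer: 660/5227*γ1 + 11880/5227*γ2 - 5280/5227*γ3 - 3564/5227*γ4


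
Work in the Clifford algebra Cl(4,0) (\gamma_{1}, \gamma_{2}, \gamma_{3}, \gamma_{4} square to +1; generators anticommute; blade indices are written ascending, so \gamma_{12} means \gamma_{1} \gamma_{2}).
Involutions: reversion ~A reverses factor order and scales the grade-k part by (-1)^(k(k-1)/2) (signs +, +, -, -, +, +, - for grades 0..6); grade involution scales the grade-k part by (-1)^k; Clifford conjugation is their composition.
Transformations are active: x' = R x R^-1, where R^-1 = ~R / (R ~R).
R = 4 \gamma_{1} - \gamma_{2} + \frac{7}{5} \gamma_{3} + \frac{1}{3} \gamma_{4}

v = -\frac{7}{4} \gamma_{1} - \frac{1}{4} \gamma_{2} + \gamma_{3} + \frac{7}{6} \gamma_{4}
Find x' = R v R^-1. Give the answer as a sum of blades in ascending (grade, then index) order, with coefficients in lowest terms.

~R = 4 \gamma_{1} - \gamma_{2} + \frac{7}{5} \gamma_{3} + \frac{1}{3} \gamma_{4}, and R ~R = \frac{4291}{225}, so R^-1 = ~R / (\frac{4291}{225}).
R v = -\frac{893}{180} - \frac{11}{4} \gamma_{12} + \frac{129}{20} \gamma_{13} + \frac{21}{4} \gamma_{14} - \frac{13}{20} \gamma_{23} - \frac{13}{12} \gamma_{24} + \frac{13}{10} \gamma_{34}
Answer: -\frac{5683}{17164} \gamma_{1} + \frac{13221}{17164} \gamma_{2} - \frac{2119}{1226} \gamma_{3} - \frac{17251}{12873} \gamma_{4}


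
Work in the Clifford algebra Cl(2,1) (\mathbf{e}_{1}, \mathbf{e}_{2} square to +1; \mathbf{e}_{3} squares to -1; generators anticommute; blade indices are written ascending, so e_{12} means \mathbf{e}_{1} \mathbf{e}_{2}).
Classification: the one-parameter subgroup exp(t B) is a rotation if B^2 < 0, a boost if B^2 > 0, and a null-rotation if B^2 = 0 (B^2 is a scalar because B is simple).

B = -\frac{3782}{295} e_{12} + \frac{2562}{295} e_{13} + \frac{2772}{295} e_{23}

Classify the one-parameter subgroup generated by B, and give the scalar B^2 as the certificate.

B^2 term by term: the squares give (-\frac{3782}{295})^2*(e_{12})^2 + (\frac{2562}{295})^2*(e_{13})^2 + (\frac{2772}{295})^2*(e_{23})^2 = \frac{14303524}{87025}*(-1) + \frac{6563844}{87025}*(+1) + \frac{7683984}{87025}*(+1) = -\frac{16}{25} (each basis 2-blade squares to minus the product of its generators' squares); cross terms between blades sharing an index anticommute and cancel. So B^2 = -\frac{16}{25}.
Answer: rotation, certificate B^2 = -\frac{16}{25}. Certificate logic: -\frac{16}{25} is a conjugation-invariant scalar, so its sign fixes rotation versus boost versus null-rotation outright.


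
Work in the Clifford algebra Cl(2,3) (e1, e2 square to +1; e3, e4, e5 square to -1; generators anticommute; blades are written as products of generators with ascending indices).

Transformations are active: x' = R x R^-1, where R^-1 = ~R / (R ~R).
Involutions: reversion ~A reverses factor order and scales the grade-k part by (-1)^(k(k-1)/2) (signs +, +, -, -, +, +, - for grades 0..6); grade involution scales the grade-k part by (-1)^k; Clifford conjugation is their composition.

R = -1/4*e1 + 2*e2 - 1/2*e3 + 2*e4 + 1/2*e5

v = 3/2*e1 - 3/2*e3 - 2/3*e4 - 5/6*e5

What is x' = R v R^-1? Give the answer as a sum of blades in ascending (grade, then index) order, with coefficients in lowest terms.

~R = -1/4*e1 + 2*e2 - 1/2*e3 + 2*e4 + 1/2*e5, and R ~R = -7/16, so R^-1 = ~R / (-7/16).
R v = 5/8 - 3*e1 e2 + 9/8*e1 e3 - 17/6*e1 e4 - 13/24*e1 e5 - 3*e2 e3 - 4/3*e2 e4 - 5/3*e2 e5 + 10/3*e3 e4 + 7/6*e3 e5 - 4/3*e4 e5
Answer: -11/14*e1 - 40/7*e2 + 41/14*e3 - 106/21*e4 - 25/42*e5


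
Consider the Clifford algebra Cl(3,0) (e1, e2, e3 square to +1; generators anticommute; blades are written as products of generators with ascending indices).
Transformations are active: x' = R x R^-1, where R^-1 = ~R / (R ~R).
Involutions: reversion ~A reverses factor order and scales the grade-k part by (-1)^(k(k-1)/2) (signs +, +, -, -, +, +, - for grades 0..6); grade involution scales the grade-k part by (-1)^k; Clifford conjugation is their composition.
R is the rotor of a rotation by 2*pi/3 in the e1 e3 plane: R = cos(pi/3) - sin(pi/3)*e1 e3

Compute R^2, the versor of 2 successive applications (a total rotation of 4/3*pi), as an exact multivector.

The rotor phase is half the rotation angle and phases add under composition, so 2 steps in the e1 e3 plane accumulate phase 2*(pi/3) = 2*pi/3: R^2 = cos(2*pi/3) - sin(2*pi/3)*e1 e3.
cos(2*pi/3) = -1/2 and sin(2*pi/3) = sqrt(3)/2, so R^2 = -1/2 - sqrt(3)/2*e1 e3. The net rotation is 4/3*pi; the rotor keeps the half-angle phase exactly.
Answer: -1/2 - sqrt(3)/2*e1 e3
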